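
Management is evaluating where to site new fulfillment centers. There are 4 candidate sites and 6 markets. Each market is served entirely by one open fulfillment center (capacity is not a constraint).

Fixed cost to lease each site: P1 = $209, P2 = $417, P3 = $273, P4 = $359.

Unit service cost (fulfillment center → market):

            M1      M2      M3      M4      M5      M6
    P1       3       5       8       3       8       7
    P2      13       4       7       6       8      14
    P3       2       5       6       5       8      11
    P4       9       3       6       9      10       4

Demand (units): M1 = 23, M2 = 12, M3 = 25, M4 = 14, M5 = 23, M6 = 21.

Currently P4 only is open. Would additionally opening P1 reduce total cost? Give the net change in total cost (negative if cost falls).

Yes — net change −59 (cost falls by 59).

Current service cost with {P4}: 833.
Adding P1: each market re-picks its cheapest; new service cost 565, saving 268.
Extra fixed cost: 209. Net change = 209 − 268 = -59.
(Totals: 1192 → 1133.)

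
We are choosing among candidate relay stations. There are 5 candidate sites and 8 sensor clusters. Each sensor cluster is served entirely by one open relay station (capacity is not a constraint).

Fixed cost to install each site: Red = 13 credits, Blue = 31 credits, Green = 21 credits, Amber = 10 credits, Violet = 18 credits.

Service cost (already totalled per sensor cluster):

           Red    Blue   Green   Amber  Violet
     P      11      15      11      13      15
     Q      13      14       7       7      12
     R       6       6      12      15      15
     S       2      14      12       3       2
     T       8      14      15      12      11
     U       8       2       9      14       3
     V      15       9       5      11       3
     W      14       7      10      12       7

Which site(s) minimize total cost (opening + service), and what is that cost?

Open Red and Violet; minimum total cost 83.

For any fixed open set, each sensor cluster goes to its cheapest open site; total = fixed + service.
{Red, Violet}: P→Red 11, Q→Violet 12, R→Red 6, S→Red 2, T→Red 8, U→Violet 3, V→Violet 3, W→Violet 7. Service 52; fixed 31; total 83.
{Violet}: P→Violet 15, Q→Violet 12, R→Violet 15, S→Violet 2, T→Violet 11, U→Violet 3, V→Violet 3, W→Violet 7. Service 68; fixed 18; total 86.
{Red, Amber}: service 65 + fixed 23 = 88
{Red, Blue, Green, Amber, Violet}: P→Red 11, Q→Green 7, R→Red 6, S→Red 2, T→Red 8, U→Blue 2, V→Violet 3, W→Blue 7. Service 46; fixed 93; total 139.
No other subset beats 83.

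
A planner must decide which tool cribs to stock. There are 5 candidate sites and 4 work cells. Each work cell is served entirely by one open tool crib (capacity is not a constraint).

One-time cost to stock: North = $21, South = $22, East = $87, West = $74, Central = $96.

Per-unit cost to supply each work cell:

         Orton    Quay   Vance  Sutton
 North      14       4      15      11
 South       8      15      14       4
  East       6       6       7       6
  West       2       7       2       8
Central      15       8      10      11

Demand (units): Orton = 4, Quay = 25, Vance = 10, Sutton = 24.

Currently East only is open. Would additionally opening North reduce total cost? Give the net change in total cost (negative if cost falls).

Current service cost with {East}: 388.
Adding North: each work cell re-picks its cheapest; new service cost 338, saving 50.
Extra fixed cost: 21. Net change = 21 − 50 = -29.
(Totals: 475 → 446.)

Yes — net change −29 (cost falls by 29).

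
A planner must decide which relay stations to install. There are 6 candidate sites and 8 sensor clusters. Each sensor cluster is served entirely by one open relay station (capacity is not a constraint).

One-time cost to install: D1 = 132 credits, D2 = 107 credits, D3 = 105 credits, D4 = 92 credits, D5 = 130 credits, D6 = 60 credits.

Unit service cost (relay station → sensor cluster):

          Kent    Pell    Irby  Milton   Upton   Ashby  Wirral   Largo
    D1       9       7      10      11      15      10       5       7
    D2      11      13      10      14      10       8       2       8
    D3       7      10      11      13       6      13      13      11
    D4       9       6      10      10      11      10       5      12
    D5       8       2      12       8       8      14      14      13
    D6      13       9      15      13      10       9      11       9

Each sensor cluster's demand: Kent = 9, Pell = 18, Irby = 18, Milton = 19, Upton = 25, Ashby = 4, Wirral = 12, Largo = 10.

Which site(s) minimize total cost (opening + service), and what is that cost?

Open D2 and D5; minimum total cost 1013.

For any fixed open set, each sensor cluster goes to its cheapest open site; total = fixed + service.
{D2, D5}: Kent→D5 8·9=72, Pell→D5 2·18=36, Irby→D2 10·18=180, Milton→D5 8·19=152, Upton→D5 8·25=200, Ashby→D2 8·4=32, Wirral→D2 2·12=24, Largo→D2 8·10=80. Service 776; fixed 237; total 1013.
{D2, D3, D5}: Kent→D3 7·9=63, Pell→D5 2·18=36, Irby→D2 10·18=180, Milton→D5 8·19=152, Upton→D3 6·25=150, Ashby→D2 8·4=32, Wirral→D2 2·12=24, Largo→D2 8·10=80. Service 717; fixed 342; total 1059.
{D1, D5}: service 810 + fixed 262 = 1072
{D1, D2, D3, D4, D5, D6}: service 707 + fixed 626 = 1333
No other subset beats 1013.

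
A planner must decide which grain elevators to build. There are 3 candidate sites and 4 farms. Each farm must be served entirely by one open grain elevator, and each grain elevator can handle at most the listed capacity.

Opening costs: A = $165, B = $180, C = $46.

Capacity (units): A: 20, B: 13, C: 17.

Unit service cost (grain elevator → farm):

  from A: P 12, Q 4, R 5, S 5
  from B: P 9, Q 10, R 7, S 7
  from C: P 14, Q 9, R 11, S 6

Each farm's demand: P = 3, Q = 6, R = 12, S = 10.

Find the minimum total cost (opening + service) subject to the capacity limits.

Minimum total cost: 397

Open {A, C}: P→C 14·3=42, Q→A 4·6=24, R→A 5·12=60, S→C 6·10=60.
Loads: A carries 18/20, C carries 13/17. Service 186; fixed 211; total 397.
Next best feasible plan costs 421.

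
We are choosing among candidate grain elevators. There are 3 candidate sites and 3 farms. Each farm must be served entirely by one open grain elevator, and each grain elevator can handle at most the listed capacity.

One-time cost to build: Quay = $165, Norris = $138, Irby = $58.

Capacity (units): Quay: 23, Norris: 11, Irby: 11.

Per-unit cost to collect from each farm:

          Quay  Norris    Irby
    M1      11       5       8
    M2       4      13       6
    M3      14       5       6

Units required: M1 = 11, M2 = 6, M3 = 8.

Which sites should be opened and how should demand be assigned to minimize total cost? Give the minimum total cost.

Open {Quay, Irby}: M1→Quay 11·11=121, M2→Quay 4·6=24, M3→Irby 6·8=48.
Loads: Quay carries 17/23, Irby carries 8/11. Service 193; fixed 223; total 416.
Next best feasible plan costs 447.

Minimum total cost: 416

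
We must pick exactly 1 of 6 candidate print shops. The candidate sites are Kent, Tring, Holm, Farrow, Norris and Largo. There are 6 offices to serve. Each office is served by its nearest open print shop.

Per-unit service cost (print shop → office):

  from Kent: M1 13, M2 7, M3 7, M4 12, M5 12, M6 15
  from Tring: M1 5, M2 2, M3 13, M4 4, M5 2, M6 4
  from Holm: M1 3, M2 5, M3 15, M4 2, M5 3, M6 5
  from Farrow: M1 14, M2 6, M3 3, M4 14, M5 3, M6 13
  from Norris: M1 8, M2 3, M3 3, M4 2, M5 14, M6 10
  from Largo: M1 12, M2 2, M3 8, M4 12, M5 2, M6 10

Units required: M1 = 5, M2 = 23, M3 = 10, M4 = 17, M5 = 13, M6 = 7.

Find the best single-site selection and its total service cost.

Choose Tring only; total service cost 323.

With exactly 1 open, each office uses its cheapest among the chosen.
{Tring}: M1→Tring 5·5=25, M2→Tring 2·23=46, M3→Tring 13·10=130, M4→Tring 4·17=68, M5→Tring 2·13=26, M6→Tring 4·7=28. Service cost 323.
{Holm}: service cost 388
{Norris}: service cost 425
Among all 6 size-1 choices, {Tring} is lowest.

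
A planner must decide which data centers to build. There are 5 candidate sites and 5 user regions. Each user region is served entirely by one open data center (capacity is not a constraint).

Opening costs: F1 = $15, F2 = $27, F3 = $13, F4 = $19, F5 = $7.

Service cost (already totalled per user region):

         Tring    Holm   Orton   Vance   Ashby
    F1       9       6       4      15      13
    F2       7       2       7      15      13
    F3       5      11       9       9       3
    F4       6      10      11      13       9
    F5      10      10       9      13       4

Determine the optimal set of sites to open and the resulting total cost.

For any fixed open set, each user region goes to its cheapest open site; total = fixed + service.
{F3}: Tring→F3 5, Holm→F3 11, Orton→F3 9, Vance→F3 9, Ashby→F3 3. Service 37; fixed 13; total 50.
{F5}: Tring→F5 10, Holm→F5 10, Orton→F5 9, Vance→F5 13, Ashby→F5 4. Service 46; fixed 7; total 53.
{F1, F3}: Tring→F3 5, Holm→F1 6, Orton→F1 4, Vance→F3 9, Ashby→F3 3. Service 27; fixed 28; total 55.
{F1, F2, F3, F4, F5}: service 23 + fixed 81 = 104
No other subset beats 50.

Open F3 only; minimum total cost 50.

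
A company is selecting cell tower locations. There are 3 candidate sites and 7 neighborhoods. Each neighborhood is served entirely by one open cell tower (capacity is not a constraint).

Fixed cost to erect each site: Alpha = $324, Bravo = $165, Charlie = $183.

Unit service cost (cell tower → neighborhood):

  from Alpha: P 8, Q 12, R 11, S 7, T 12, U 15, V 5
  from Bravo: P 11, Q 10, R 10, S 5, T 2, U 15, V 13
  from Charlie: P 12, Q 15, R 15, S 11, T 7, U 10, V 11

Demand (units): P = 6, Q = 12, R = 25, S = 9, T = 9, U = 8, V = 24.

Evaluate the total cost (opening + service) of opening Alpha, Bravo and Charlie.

Each neighborhood is assigned to its cheapest site among the open ones.
{Alpha, Bravo, Charlie}: P→Alpha 8·6=48, Q→Bravo 10·12=120, R→Bravo 10·25=250, S→Bravo 5·9=45, T→Bravo 2·9=18, U→Charlie 10·8=80, V→Alpha 5·24=120. Service 681; fixed 672; total 1353.

Total cost: 1353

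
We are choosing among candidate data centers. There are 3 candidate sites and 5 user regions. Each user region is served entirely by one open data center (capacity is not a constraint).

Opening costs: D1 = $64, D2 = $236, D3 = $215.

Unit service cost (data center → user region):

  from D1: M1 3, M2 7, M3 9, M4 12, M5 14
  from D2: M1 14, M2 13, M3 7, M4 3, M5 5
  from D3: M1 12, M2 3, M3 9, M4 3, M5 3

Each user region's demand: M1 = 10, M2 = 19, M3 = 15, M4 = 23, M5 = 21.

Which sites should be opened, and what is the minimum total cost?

Open D1 and D3; minimum total cost 633.

For any fixed open set, each user region goes to its cheapest open site; total = fixed + service.
{D1, D3}: M1→D1 3·10=30, M2→D3 3·19=57, M3→D1 9·15=135, M4→D3 3·23=69, M5→D3 3·21=63. Service 354; fixed 279; total 633.
{D3}: M1→D3 12·10=120, M2→D3 3·19=57, M3→D3 9·15=135, M4→D3 3·23=69, M5→D3 3·21=63. Service 444; fixed 215; total 659.
{D1, D2}: M1→D1 3·10=30, M2→D1 7·19=133, M3→D2 7·15=105, M4→D2 3·23=69, M5→D2 5·21=105. Service 442; fixed 300; total 742.
{D1, D2, D3}: M1→D1 3·10=30, M2→D3 3·19=57, M3→D2 7·15=105, M4→D2 3·23=69, M5→D3 3·21=63. Service 324; fixed 515; total 839.
No other subset beats 633.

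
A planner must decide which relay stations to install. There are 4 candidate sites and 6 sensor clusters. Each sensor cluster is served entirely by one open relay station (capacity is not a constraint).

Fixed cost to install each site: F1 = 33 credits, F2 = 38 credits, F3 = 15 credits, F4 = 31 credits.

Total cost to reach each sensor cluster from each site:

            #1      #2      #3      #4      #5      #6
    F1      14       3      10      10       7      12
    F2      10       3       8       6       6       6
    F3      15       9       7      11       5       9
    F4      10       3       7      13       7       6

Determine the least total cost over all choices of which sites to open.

Minimum total cost: 71

For any fixed open set, each sensor cluster goes to its cheapest open site; total = fixed + service.
{F3}: #1→F3 15, #2→F3 9, #3→F3 7, #4→F3 11, #5→F3 5, #6→F3 9. Service 56; fixed 15; total 71.
{F2}: service 39 + fixed 38 = 77
{F4}: service 46 + fixed 31 = 77
{F1, F2, F3, F4}: service 37 + fixed 117 = 154
(All 15 nonempty subsets were checked; F3 only is lowest.)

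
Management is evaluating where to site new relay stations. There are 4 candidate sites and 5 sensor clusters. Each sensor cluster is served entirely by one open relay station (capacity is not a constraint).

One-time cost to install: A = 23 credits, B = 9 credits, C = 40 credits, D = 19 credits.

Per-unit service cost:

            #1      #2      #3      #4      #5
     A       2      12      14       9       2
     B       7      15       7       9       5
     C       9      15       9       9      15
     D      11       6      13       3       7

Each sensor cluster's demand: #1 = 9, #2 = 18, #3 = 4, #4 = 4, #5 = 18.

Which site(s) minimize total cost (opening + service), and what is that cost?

Open A, B and D; minimum total cost 253.

For any fixed open set, each sensor cluster goes to its cheapest open site; total = fixed + service.
{A, B, D}: #1→A 2·9=18, #2→D 6·18=108, #3→B 7·4=28, #4→D 3·4=12, #5→A 2·18=36. Service 202; fixed 51; total 253.
{A, D}: service 226 + fixed 42 = 268
{A, C, D}: #1→A 2·9=18, #2→D 6·18=108, #3→C 9·4=36, #4→D 3·4=12, #5→A 2·18=36. Service 210; fixed 82; total 292.
{A, B, C, D}: service 202 + fixed 91 = 293
No other subset beats 253.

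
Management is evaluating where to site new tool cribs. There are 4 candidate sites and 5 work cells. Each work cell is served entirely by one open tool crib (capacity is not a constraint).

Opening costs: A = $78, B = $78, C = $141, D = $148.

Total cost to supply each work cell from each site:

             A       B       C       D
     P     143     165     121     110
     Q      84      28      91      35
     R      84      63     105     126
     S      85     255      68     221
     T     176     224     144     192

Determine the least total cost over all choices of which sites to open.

Minimum total cost: 643

For any fixed open set, each work cell goes to its cheapest open site; total = fixed + service.
{B, C}: P→C 121, Q→B 28, R→B 63, S→C 68, T→C 144. Service 424; fixed 219; total 643.
{A}: service 572 + fixed 78 = 650
{A, B}: service 495 + fixed 156 = 651
{A, B, C, D}: P→D 110, Q→B 28, R→B 63, S→C 68, T→C 144. Service 413; fixed 445; total 858.
No other subset beats 643.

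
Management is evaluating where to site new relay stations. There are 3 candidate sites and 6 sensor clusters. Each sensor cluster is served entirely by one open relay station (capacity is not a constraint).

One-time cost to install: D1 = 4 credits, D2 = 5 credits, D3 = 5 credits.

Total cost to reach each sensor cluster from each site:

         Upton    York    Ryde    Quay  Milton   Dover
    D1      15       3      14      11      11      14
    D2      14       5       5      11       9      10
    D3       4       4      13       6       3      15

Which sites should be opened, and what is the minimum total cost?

Open D2 and D3; minimum total cost 42.

For any fixed open set, each sensor cluster goes to its cheapest open site; total = fixed + service.
{D2, D3}: Upton→D3 4, York→D3 4, Ryde→D2 5, Quay→D3 6, Milton→D3 3, Dover→D2 10. Service 32; fixed 10; total 42.
{D1, D2, D3}: service 31 + fixed 14 = 45
{D3}: Upton→D3 4, York→D3 4, Ryde→D3 13, Quay→D3 6, Milton→D3 3, Dover→D3 15. Service 45; fixed 5; total 50.
{D1}: Upton→D1 15, York→D1 3, Ryde→D1 14, Quay→D1 11, Milton→D1 11, Dover→D1 14. Service 68; fixed 4; total 72.
No other subset beats 42.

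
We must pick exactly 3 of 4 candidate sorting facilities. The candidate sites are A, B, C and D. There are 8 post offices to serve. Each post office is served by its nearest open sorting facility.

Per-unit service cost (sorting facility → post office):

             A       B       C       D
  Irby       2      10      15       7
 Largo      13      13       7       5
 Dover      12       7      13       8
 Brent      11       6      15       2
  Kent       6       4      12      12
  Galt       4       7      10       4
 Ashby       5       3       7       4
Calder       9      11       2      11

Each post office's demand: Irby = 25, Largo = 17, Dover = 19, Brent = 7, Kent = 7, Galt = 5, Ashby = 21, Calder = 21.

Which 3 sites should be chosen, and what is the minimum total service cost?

Choose A, C and D; total service cost 489.

With exactly 3 open, each post office uses its cheapest among the chosen.
{A, C, D}: Irby→A 2·25=50, Largo→D 5·17=85, Dover→D 8·19=152, Brent→D 2·7=14, Kent→A 6·7=42, Galt→A 4·5=20, Ashby→D 4·21=84, Calder→C 2·21=42. Service cost 489.
{A, B, C}: service cost 497
{B, C, D}: service cost 560
Among all 4 size-3 choices, {A, C, D} is lowest.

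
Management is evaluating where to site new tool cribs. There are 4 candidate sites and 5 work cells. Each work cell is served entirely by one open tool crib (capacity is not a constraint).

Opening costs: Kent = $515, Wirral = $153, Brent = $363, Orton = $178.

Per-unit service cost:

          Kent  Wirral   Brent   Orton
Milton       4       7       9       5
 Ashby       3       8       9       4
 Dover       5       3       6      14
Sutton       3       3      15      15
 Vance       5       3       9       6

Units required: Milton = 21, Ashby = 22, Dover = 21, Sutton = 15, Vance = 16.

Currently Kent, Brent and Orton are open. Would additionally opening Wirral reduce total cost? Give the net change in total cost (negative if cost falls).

No — net change +79 (cost rises by 79).

Current service cost with {Kent, Brent, Orton}: 380.
Adding Wirral: each work cell re-picks its cheapest; new service cost 306, saving 74.
Extra fixed cost: 153. Net change = 153 − 74 = 79.
(Totals: 1436 → 1515.)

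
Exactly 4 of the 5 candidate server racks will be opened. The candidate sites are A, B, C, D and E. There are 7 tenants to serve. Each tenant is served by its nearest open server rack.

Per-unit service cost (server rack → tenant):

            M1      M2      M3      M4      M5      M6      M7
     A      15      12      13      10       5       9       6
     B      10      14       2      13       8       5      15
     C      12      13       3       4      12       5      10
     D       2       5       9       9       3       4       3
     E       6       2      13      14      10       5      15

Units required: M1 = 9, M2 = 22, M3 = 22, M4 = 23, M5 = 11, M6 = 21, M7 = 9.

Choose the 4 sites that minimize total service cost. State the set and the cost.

Choose B, C, D and E; total service cost 342.

With exactly 4 open, each tenant uses its cheapest among the chosen.
{B, C, D, E}: M1→D 2·9=18, M2→E 2·22=44, M3→B 2·22=44, M4→C 4·23=92, M5→D 3·11=33, M6→D 4·21=84, M7→D 3·9=27. Service cost 342.
{A, C, D, E}: service cost 364
{A, B, C, D}: service cost 408
Among all 5 size-4 choices, {B, C, D, E} is lowest.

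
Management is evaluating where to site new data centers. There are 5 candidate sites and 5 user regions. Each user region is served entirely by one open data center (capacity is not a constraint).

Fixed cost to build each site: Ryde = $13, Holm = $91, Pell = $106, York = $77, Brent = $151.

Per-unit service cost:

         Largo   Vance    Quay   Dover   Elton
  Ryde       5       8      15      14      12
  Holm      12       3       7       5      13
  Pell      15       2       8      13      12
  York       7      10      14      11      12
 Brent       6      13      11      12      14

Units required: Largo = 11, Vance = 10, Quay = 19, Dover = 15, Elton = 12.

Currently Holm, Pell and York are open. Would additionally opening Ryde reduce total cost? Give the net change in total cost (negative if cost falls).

Current service cost with {Holm, Pell, York}: 449.
Adding Ryde: each user region re-picks its cheapest; new service cost 427, saving 22.
Extra fixed cost: 13. Net change = 13 − 22 = -9.
(Totals: 723 → 714.)

Yes — net change −9 (cost falls by 9).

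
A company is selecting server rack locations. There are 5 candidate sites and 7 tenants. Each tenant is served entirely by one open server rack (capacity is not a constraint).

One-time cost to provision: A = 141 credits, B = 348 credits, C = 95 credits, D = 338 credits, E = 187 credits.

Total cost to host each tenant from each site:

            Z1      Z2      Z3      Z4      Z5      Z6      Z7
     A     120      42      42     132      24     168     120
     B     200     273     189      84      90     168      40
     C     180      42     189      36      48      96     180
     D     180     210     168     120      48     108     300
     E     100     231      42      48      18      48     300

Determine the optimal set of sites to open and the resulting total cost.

Open A and C; minimum total cost 716.

For any fixed open set, each tenant goes to its cheapest open site; total = fixed + service.
{A, C}: Z1→A 120, Z2→A 42, Z3→A 42, Z4→C 36, Z5→A 24, Z6→C 96, Z7→A 120. Service 480; fixed 236; total 716.
{A, E}: service 418 + fixed 328 = 746
{C, E}: Z1→E 100, Z2→C 42, Z3→E 42, Z4→C 36, Z5→E 18, Z6→E 48, Z7→C 180. Service 466; fixed 282; total 748.
{A, B, C, D, E}: Z1→E 100, Z2→A 42, Z3→A 42, Z4→C 36, Z5→E 18, Z6→E 48, Z7→B 40. Service 326; fixed 1109; total 1435.
No other subset beats 716.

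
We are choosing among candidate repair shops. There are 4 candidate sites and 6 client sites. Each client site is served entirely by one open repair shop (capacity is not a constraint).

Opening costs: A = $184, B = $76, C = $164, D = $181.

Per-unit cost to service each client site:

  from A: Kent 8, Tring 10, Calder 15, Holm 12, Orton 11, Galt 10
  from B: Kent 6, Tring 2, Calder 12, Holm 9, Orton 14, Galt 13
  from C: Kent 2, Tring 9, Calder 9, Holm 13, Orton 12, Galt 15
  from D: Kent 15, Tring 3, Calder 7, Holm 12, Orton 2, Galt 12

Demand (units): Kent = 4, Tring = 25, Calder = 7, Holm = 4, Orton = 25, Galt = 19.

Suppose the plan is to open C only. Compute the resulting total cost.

Total cost: 1097

Each client site is assigned to its cheapest site among the open ones.
{C}: Kent→C 2·4=8, Tring→C 9·25=225, Calder→C 9·7=63, Holm→C 13·4=52, Orton→C 12·25=300, Galt→C 15·19=285. Service 933; fixed 164; total 1097.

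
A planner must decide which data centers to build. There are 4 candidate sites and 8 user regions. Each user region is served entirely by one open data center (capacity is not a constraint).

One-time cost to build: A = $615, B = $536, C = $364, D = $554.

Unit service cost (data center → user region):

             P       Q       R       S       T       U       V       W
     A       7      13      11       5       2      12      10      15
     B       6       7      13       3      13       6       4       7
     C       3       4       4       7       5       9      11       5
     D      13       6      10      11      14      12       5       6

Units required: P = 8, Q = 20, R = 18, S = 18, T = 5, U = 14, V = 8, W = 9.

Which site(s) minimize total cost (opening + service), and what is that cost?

For any fixed open set, each user region goes to its cheapest open site; total = fixed + service.
{C}: P→C 3·8=24, Q→C 4·20=80, R→C 4·18=72, S→C 7·18=126, T→C 5·5=25, U→C 9·14=126, V→C 11·8=88, W→C 5·9=45. Service 586; fixed 364; total 950.
{B}: P→B 6·8=48, Q→B 7·20=140, R→B 13·18=234, S→B 3·18=54, T→B 13·5=65, U→B 6·14=84, V→B 4·8=32, W→B 7·9=63. Service 720; fixed 536; total 1256.
{B, C}: service 416 + fixed 900 = 1316
{A, B, C, D}: P→C 3·8=24, Q→C 4·20=80, R→C 4·18=72, S→B 3·18=54, T→A 2·5=10, U→B 6·14=84, V→B 4·8=32, W→C 5·9=45. Service 401; fixed 2069; total 2470.
No other subset beats 950.

Open C only; minimum total cost 950.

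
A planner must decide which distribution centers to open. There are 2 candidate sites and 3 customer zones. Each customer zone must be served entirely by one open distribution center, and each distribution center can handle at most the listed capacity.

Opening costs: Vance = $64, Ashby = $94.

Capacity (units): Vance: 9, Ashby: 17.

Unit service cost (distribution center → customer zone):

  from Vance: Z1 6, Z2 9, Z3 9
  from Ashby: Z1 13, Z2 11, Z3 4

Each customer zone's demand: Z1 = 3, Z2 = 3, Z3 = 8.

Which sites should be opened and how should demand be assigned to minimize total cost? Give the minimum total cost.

Minimum total cost: 198

Open {Ashby}: Z1→Ashby 13·3=39, Z2→Ashby 11·3=33, Z3→Ashby 4·8=32.
Loads: Ashby carries 14/17. Service 104; fixed 94; total 198.
Next best feasible plan costs 235.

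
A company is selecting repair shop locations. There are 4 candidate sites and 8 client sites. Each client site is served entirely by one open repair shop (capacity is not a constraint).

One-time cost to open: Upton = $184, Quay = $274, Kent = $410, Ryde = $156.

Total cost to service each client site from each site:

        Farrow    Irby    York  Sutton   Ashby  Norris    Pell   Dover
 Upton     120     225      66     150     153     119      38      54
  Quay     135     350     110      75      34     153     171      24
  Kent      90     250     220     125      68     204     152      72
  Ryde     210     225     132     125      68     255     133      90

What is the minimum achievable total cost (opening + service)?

For any fixed open set, each client site goes to its cheapest open site; total = fixed + service.
{Upton}: Farrow→Upton 120, Irby→Upton 225, York→Upton 66, Sutton→Upton 150, Ashby→Upton 153, Norris→Upton 119, Pell→Upton 38, Dover→Upton 54. Service 925; fixed 184; total 1109.
{Upton, Ryde}: Farrow→Upton 120, Irby→Upton 225, York→Upton 66, Sutton→Ryde 125, Ashby→Ryde 68, Norris→Upton 119, Pell→Upton 38, Dover→Upton 54. Service 815; fixed 340; total 1155.
{Upton, Quay}: Farrow→Upton 120, Irby→Upton 225, York→Upton 66, Sutton→Quay 75, Ashby→Quay 34, Norris→Upton 119, Pell→Upton 38, Dover→Quay 24. Service 701; fixed 458; total 1159.
{Upton, Quay, Kent, Ryde}: Farrow→Kent 90, Irby→Upton 225, York→Upton 66, Sutton→Quay 75, Ashby→Quay 34, Norris→Upton 119, Pell→Upton 38, Dover→Quay 24. Service 671; fixed 1024; total 1695.
No other subset beats 1109.

Minimum total cost: 1109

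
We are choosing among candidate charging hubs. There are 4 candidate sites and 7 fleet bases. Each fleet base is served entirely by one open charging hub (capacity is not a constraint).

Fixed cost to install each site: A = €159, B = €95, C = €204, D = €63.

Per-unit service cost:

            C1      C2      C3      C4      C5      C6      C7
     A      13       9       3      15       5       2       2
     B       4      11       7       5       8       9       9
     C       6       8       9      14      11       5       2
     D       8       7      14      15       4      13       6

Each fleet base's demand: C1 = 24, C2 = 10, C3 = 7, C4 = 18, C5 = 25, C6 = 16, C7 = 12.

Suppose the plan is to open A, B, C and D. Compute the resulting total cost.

Each fleet base is assigned to its cheapest site among the open ones.
{A, B, C, D}: C1→B 4·24=96, C2→D 7·10=70, C3→A 3·7=21, C4→B 5·18=90, C5→D 4·25=100, C6→A 2·16=32, C7→A 2·12=24. Service 433; fixed 521; total 954.

Total cost: 954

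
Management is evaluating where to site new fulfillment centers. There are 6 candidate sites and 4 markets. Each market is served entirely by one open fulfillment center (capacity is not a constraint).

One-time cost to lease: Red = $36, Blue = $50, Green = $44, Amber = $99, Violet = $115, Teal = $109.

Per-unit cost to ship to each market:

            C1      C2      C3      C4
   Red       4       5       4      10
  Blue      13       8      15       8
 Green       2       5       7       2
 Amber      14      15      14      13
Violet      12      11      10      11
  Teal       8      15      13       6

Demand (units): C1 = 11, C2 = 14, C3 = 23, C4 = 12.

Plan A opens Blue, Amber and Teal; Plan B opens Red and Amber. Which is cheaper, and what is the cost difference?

Plan B is cheaper by 368.

Plan A: {Blue, Amber, Teal}: C1→Teal 8·11=88, C2→Blue 8·14=112, C3→Teal 13·23=299, C4→Teal 6·12=72. Service 571; fixed 258; total 829.
Plan B: {Red, Amber}: C1→Red 4·11=44, C2→Red 5·14=70, C3→Red 4·23=92, C4→Red 10·12=120. Service 326; fixed 135; total 461.
Difference: |829 − 461| = 368.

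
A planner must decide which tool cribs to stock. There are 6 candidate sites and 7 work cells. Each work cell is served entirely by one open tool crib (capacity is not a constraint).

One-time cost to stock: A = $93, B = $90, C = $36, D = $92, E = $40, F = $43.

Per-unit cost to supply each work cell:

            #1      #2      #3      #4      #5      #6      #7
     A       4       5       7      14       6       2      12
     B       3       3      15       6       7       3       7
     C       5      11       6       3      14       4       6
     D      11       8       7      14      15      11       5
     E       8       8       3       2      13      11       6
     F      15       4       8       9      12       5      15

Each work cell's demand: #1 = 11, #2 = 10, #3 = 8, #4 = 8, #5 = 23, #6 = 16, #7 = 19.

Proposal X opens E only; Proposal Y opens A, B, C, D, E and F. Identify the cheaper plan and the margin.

Proposal Y is cheaper by 75.

Proposal X: {E}: #1→E 8·11=88, #2→E 8·10=80, #3→E 3·8=24, #4→E 2·8=16, #5→E 13·23=299, #6→E 11·16=176, #7→E 6·19=114. Service 797; fixed 40; total 837.
Proposal Y: {A, B, C, D, E, F}: #1→B 3·11=33, #2→B 3·10=30, #3→E 3·8=24, #4→E 2·8=16, #5→A 6·23=138, #6→A 2·16=32, #7→D 5·19=95. Service 368; fixed 394; total 762.
Difference: |837 − 762| = 75.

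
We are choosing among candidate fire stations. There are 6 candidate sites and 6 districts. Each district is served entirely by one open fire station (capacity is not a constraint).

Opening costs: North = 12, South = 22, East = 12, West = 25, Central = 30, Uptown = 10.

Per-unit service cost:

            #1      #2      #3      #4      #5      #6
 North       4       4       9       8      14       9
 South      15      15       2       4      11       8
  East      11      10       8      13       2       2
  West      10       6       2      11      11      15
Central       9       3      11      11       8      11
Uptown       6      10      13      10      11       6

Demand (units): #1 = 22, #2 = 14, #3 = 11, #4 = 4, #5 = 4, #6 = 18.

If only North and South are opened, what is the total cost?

Total cost: 404

Each district is assigned to its cheapest site among the open ones.
{North, South}: #1→North 4·22=88, #2→North 4·14=56, #3→South 2·11=22, #4→South 4·4=16, #5→South 11·4=44, #6→South 8·18=144. Service 370; fixed 34; total 404.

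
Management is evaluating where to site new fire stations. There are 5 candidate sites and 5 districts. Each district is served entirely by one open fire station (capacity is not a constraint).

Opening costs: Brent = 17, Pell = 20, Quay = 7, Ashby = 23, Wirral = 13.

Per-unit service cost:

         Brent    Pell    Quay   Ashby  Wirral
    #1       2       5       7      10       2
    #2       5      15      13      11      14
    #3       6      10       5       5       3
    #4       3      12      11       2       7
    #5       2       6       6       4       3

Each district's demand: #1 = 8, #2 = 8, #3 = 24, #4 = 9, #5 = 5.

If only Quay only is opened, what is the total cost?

Each district is assigned to its cheapest site among the open ones.
{Quay}: #1→Quay 7·8=56, #2→Quay 13·8=104, #3→Quay 5·24=120, #4→Quay 11·9=99, #5→Quay 6·5=30. Service 409; fixed 7; total 416.

Total cost: 416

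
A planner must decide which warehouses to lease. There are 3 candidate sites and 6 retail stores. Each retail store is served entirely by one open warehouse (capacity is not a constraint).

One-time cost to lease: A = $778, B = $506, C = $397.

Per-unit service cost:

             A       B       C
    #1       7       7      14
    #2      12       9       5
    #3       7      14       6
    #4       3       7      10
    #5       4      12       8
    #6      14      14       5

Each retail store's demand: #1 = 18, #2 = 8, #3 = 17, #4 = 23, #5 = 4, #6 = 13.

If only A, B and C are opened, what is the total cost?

Each retail store is assigned to its cheapest site among the open ones.
{A, B, C}: #1→A 7·18=126, #2→C 5·8=40, #3→C 6·17=102, #4→A 3·23=69, #5→A 4·4=16, #6→C 5·13=65. Service 418; fixed 1681; total 2099.

Total cost: 2099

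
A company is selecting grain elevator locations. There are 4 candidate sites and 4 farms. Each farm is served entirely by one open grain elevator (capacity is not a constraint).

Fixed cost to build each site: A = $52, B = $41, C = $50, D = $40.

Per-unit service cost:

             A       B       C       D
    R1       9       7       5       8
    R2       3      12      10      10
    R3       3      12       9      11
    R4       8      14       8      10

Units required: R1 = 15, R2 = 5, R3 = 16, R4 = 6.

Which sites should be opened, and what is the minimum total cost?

For any fixed open set, each farm goes to its cheapest open site; total = fixed + service.
{A, C}: R1→C 5·15=75, R2→A 3·5=15, R3→A 3·16=48, R4→A 8·6=48. Service 186; fixed 102; total 288.
{A}: service 246 + fixed 52 = 298
{A, B}: service 216 + fixed 93 = 309
{A, B, C, D}: R1→C 5·15=75, R2→A 3·5=15, R3→A 3·16=48, R4→A 8·6=48. Service 186; fixed 183; total 369.
(All 15 nonempty subsets were checked; A and C is lowest.)

Open A and C; minimum total cost 288.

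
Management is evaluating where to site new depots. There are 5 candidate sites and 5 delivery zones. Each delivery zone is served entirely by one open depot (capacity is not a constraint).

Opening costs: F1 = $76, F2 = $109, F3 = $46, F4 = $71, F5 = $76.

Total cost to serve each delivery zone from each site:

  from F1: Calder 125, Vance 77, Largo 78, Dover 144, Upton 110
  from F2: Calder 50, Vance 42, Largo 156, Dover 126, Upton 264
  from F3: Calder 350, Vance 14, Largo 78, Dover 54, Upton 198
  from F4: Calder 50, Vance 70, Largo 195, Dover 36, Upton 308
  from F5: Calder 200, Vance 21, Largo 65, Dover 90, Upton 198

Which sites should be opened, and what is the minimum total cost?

For any fixed open set, each delivery zone goes to its cheapest open site; total = fixed + service.
{F1, F3, F4}: Calder→F4 50, Vance→F3 14, Largo→F1 78, Dover→F4 36, Upton→F1 110. Service 288; fixed 193; total 481.
{F1, F4}: Calder→F4 50, Vance→F4 70, Largo→F1 78, Dover→F4 36, Upton→F1 110. Service 344; fixed 147; total 491.
{F3, F4}: service 376 + fixed 117 = 493
{F1, F2, F3, F4, F5}: service 275 + fixed 378 = 653
No other subset beats 481.

Open F1, F3 and F4; minimum total cost 481.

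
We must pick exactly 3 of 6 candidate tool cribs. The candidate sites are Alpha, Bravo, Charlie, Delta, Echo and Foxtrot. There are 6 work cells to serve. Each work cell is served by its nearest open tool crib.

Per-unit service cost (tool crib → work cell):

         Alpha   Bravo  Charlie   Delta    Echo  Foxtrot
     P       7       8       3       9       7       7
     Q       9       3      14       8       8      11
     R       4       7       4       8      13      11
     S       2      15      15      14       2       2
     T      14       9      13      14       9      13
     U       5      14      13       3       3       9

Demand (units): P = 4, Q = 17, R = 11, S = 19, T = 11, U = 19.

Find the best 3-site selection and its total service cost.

With exactly 3 open, each work cell uses its cheapest among the chosen.
{Bravo, Charlie, Echo}: P→Charlie 3·4=12, Q→Bravo 3·17=51, R→Charlie 4·11=44, S→Echo 2·19=38, T→Bravo 9·11=99, U→Echo 3·19=57. Service cost 301.
{Alpha, Bravo, Delta}: service cost 317
{Alpha, Bravo, Echo}: service cost 317
Among all 20 size-3 choices, {Bravo, Charlie, Echo} is lowest.

Choose Bravo, Charlie and Echo; total service cost 301.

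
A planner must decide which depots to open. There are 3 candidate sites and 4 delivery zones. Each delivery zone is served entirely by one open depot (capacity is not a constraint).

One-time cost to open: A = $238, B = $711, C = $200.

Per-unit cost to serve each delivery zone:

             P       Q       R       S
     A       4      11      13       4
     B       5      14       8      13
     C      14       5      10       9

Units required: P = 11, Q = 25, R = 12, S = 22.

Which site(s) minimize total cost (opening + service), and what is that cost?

Open C only; minimum total cost 797.

For any fixed open set, each delivery zone goes to its cheapest open site; total = fixed + service.
{C}: P→C 14·11=154, Q→C 5·25=125, R→C 10·12=120, S→C 9·22=198. Service 597; fixed 200; total 797.
{A}: service 563 + fixed 238 = 801
{A, C}: service 377 + fixed 438 = 815
{A, B, C}: service 353 + fixed 1149 = 1502
No other subset beats 797.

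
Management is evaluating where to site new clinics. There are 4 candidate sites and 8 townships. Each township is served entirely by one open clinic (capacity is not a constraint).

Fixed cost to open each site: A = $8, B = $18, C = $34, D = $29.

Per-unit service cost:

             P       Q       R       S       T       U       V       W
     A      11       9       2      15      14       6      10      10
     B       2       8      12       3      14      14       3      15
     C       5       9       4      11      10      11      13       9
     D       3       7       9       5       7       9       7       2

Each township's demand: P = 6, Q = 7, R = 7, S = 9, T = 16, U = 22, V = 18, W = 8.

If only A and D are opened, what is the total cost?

Total cost: 549

Each township is assigned to its cheapest site among the open ones.
{A, D}: P→D 3·6=18, Q→D 7·7=49, R→A 2·7=14, S→D 5·9=45, T→D 7·16=112, U→A 6·22=132, V→D 7·18=126, W→D 2·8=16. Service 512; fixed 37; total 549.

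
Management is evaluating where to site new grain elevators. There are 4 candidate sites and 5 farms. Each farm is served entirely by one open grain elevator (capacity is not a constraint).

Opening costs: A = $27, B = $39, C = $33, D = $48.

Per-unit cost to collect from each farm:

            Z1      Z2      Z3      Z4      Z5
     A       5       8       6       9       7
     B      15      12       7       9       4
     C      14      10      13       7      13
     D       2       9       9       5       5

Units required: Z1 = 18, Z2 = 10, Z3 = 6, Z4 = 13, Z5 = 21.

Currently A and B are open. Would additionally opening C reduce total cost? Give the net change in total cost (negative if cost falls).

No — net change +7 (cost rises by 7).

Current service cost with {A, B}: 407.
Adding C: each farm re-picks its cheapest; new service cost 381, saving 26.
Extra fixed cost: 33. Net change = 33 − 26 = 7.
(Totals: 473 → 480.)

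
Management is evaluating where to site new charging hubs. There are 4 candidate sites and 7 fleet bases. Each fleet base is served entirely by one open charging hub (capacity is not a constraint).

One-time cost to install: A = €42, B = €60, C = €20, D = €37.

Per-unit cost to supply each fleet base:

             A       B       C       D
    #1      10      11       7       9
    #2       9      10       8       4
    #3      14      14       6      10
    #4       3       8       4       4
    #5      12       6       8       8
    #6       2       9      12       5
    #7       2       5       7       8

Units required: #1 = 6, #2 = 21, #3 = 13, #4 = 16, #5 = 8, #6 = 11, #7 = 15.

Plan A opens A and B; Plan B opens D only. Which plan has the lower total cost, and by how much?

Plan A: {A, B}: #1→A 10·6=60, #2→A 9·21=189, #3→A 14·13=182, #4→A 3·16=48, #5→B 6·8=48, #6→A 2·11=22, #7→A 2·15=30. Service 579; fixed 102; total 681.
Plan B: {D}: #1→D 9·6=54, #2→D 4·21=84, #3→D 10·13=130, #4→D 4·16=64, #5→D 8·8=64, #6→D 5·11=55, #7→D 8·15=120. Service 571; fixed 37; total 608.
Difference: |681 − 608| = 73.

Plan B is cheaper by 73.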